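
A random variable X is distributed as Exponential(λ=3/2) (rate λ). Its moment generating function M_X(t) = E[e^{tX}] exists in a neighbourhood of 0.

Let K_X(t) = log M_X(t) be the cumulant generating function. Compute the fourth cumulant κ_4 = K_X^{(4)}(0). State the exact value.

κ_4 = K^(4)(0) = 32/27

M_X(t) = 3/(2*(3/2 - t))
K_X(t) = log M_X(t) = -log(3/2 - t) - log(2) + log(3)
K^(4)(t) = 96/(16*t^4 - 96*t^3 + 216*t^2 - 216*t + 81)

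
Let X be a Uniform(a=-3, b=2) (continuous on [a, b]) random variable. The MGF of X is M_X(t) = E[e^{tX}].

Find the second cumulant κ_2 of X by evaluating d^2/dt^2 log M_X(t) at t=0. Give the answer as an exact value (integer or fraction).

M_X(t) = (e^(2*t) - e^(-3*t))/(5*t)
K_X(t) = log M_X(t) = -log(t) + log(e^(2*t) - e^(-3*t)) - log(5)
D^2[K](t) = (-25*t^2*e^(5*t) + e^(10*t) - 2*e^(5*t) + 1)/(t^2*e^(10*t) - 2*t^2*e^(5*t) + t^2)

κ_2 = D^2[K](0) = 25/12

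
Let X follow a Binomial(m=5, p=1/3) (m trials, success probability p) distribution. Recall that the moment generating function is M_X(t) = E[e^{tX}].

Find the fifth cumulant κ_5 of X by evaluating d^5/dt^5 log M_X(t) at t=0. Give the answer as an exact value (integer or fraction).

M_X(t) = (e^(t)/3 + 2/3)^5
K_X(t) = log M_X(t) = 5*log(e^(t)/3 + 2/3)
K′(t) = 5*e^(t)/(e^(t) + 2)
K′′(t) = 10*e^(t)/(e^(2*t) + 4*e^(t) + 4)
K′′′(t) = (-10*e^(2*t) + 20*e^(t))/(e^(3*t) + 6*e^(2*t) + 12*e^(t) + 8)
K′′′′(t) = (10*e^(3*t) - 80*e^(2*t) + 40*e^(t))/(e^(4*t) + 8*e^(3*t) + 24*e^(2*t) + 32*e^(t) + 16)
K′′′′′(t) = (-10*e^(4*t) + 220*e^(3*t) - 440*e^(2*t) + 80*e^(t))/(e^(5*t) + 10*e^(4*t) + 40*e^(3*t) + 80*e^(2*t) + 80*e^(t) + 32)

κ_5 = K′′′′′(0) = -50/81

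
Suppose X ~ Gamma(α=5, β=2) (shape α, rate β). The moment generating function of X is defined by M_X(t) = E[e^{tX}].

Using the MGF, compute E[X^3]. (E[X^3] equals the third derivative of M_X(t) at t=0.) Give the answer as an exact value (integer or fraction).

M_X(t) = 32/(2 - t)^5
dM/dt = 160/(t^6 - 12*t^5 + 60*t^4 - 160*t^3 + 240*t^2 - 192*t + 64)
d^2M/dt^2 = -960/(t^7 - 14*t^6 + 84*t^5 - 280*t^4 + 560*t^3 - 672*t^2 + 448*t - 128)
d^3M/dt^3 = 6720/(t^8 - 16*t^7 + 112*t^6 - 448*t^5 + 1120*t^4 - 1792*t^3 + 1792*t^2 - 1024*t + 256)

E[X^3] = d^3M/dt^3 |_{t=0} = 105/4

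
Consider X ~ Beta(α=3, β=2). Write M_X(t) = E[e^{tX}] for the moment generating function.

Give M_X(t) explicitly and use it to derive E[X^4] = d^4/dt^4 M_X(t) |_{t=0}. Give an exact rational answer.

E[X^4] = M′′′′(0) = 3/14

M_X(t) = ₁F₁(3; 5; t)
M′(t) = 3*₁F₁(4; 6; t)/5
M′′(t) = 2*₁F₁(5; 7; t)/5
M′′′(t) = 2*₁F₁(6; 8; t)/7
M′′′′(t) = 3*₁F₁(7; 9; t)/14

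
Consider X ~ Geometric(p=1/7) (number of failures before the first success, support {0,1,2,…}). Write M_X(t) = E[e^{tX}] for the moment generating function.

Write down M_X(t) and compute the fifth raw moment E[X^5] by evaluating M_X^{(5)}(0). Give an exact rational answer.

E[X^5] = M^(5)(0) = 1277646

M_X(t) = 1/(7*(1 - 6*e^(t)/7))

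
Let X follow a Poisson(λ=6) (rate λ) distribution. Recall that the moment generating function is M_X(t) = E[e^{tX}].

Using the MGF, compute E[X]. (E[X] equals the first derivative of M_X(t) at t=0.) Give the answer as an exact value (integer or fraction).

M_X(t) = e^(6*e^(t) - 6)
D[M](t) = 6*e^(-6)*e^(t)*e^(6*e^(t))

E[X] = D[M](0) = 6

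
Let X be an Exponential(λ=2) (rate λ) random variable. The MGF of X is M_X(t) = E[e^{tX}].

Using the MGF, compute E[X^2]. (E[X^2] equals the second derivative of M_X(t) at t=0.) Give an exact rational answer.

M_X(t) = 2/(2 - t)
M′(t) = 2/(t^2 - 4*t + 4)
M′′(t) = -4/(t^3 - 6*t^2 + 12*t - 8)

E[X^2] = M′′(0) = 1/2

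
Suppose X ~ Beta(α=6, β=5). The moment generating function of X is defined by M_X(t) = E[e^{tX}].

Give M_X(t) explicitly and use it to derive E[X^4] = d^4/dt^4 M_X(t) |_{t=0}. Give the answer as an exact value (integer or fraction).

M_X(t) = ₁F₁(6; 11; t)
M′(t) = 6*₁F₁(7; 12; t)/11
M′′(t) = 7*₁F₁(8; 13; t)/22
M′′′(t) = 28*₁F₁(9; 14; t)/143
M′′′′(t) = 18*₁F₁(10; 15; t)/143

E[X^4] = M′′′′(0) = 18/143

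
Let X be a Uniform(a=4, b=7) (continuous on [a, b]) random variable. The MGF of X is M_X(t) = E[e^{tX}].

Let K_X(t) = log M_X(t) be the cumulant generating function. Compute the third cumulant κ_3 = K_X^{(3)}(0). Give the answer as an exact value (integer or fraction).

M_X(t) = (e^(7*t) - e^(4*t))/(3*t)
K_X(t) = log M_X(t) = -log(t) + log(e^(7*t) - e^(4*t)) - log(3)
D^3[K](t) = (27*t^3*e^(6*t) + 27*t^3*e^(3*t) - 2*e^(9*t) + 6*e^(6*t) - 6*e^(3*t) + 2)/(t^3*e^(9*t) - 3*t^3*e^(6*t) + 3*t^3*e^(3*t) - t^3)

κ_3 = D^3[K](0) = 0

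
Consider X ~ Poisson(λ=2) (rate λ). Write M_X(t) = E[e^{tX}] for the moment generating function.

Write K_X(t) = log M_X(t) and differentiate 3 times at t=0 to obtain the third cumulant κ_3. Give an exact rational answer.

M_X(t) = e^(2*e^(t) - 2)
K_X(t) = log M_X(t) = 2*e^(t) - 2
dK/dt = 2*e^(t)
d^2K/dt^2 = 2*e^(t)
d^3K/dt^3 = 2*e^(t)

κ_3 = d^3K/dt^3 |_{t=0} = 2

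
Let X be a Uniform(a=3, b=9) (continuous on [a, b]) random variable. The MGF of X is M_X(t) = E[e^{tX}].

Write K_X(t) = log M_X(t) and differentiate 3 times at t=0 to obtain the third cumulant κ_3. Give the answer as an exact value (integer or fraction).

M_X(t) = (e^(9*t) - e^(3*t))/(6*t)
K_X(t) = log M_X(t) = -log(t) + log(e^(9*t) - e^(3*t)) - log(6)
D^3[K](t) = (216*t^3*e^(12*t) + 216*t^3*e^(6*t) - 2*e^(18*t) + 6*e^(12*t) - 6*e^(6*t) + 2)/(t^3*e^(18*t) - 3*t^3*e^(12*t) + 3*t^3*e^(6*t) - t^3)

κ_3 = D^3[K](0) = 0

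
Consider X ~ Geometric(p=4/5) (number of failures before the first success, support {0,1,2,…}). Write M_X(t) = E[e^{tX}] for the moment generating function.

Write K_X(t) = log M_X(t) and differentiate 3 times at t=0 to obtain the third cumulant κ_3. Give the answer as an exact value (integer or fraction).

M_X(t) = 4/(5*(1 - e^(t)/5))
K_X(t) = log M_X(t) = -log(1 - e^(t)/5) - log(5) + 2*log(2)
D^3[K](t) = (-5*e^(2*t) - 25*e^(t))/(e^(3*t) - 15*e^(2*t) + 75*e^(t) - 125)

κ_3 = D^3[K](0) = 15/32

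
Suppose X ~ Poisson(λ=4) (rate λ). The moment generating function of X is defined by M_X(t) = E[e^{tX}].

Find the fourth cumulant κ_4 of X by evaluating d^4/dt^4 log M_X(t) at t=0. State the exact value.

κ_4 = D^4[K](0) = 4

M_X(t) = e^(4*e^(t) - 4)
K_X(t) = log M_X(t) = 4*e^(t) - 4
D^4[K](t) = 4*e^(t)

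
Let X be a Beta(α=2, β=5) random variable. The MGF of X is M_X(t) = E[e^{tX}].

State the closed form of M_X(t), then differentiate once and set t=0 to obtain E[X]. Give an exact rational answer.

M_X(t) = ₁F₁(2; 7; t)
M^(1)(t) = 2*₁F₁(3; 8; t)/7

E[X] = M^(1)(0) = 2/7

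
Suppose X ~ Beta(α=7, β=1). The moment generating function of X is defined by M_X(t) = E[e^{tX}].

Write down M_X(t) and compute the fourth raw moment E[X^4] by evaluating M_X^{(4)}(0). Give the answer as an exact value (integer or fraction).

E[X^4] = D^4[M](0) = 7/11

M_X(t) = ₁F₁(7; 8; t)
D^4[M](t) = 7*₁F₁(11; 12; t)/11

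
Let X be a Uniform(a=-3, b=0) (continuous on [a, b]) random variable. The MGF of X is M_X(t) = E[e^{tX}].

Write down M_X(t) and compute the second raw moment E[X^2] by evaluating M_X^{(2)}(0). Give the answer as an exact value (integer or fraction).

M_X(t) = (1 - e^(-3*t))/(3*t)
M^(2)(t) = (-9*t^2 - 6*t + 2*e^(3*t) - 2)*e^(-3*t)/(3*t^3)

E[X^2] = M^(2)(0) = 3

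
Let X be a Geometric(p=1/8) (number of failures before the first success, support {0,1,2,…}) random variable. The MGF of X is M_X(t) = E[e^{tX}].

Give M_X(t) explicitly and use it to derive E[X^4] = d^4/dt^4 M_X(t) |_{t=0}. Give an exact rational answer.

E[X^4] = d^4M/dt^4 |_{t=0} = 70665

M_X(t) = 1/(8*(1 - 7*e^(t)/8))
dM/dt = 7*e^(t)/(49*e^(2*t) - 112*e^(t) + 64)
d^2M/dt^2 = (-49*e^(2*t) - 56*e^(t))/(343*e^(3*t) - 1176*e^(2*t) + 1344*e^(t) - 512)
d^3M/dt^3 = (343*e^(3*t) + 1568*e^(2*t) + 448*e^(t))/(2401*e^(4*t) - 10976*e^(3*t) + 18816*e^(2*t) - 14336*e^(t) + 4096)
d^4M/dt^4 = (-2401*e^(4*t) - 30184*e^(3*t) - 34496*e^(2*t) - 3584*e^(t))/(16807*e^(5*t) - 96040*e^(4*t) + 219520*e^(3*t) - 250880*e^(2*t) + 143360*e^(t) - 32768)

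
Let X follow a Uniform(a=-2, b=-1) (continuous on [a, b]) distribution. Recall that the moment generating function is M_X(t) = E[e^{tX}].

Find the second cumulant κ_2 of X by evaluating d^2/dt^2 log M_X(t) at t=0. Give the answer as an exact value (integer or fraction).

κ_2 = D^2[K](0) = 1/12

M_X(t) = (e^(-t) - e^(-2*t))/t
K_X(t) = log M_X(t) = -log(t) + log(e^(-t) - e^(-2*t))
D^2[K](t) = (-t^2*e^(t) + e^(2*t) - 2*e^(t) + 1)/(t^2*e^(2*t) - 2*t^2*e^(t) + t^2)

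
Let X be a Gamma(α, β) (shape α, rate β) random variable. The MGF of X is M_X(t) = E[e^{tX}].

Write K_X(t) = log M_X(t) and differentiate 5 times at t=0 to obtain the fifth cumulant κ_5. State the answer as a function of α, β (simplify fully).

κ_5 = D^5[K](0) = 24*α/β^5

M_X(t) = (β/(β - t))^α
K_X(t) = log M_X(t) = α*(log(β) - log(β - t))
D^5[K](t) = -24*α/(-β^5 + 5*β^4*t - 10*β^3*t^2 + 10*β^2*t^3 - 5*β*t^4 + t^5)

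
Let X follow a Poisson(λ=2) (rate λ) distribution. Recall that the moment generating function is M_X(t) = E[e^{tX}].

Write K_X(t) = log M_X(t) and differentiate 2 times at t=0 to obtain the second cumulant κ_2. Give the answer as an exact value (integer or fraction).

M_X(t) = e^(2*e^(t) - 2)
K_X(t) = log M_X(t) = 2*e^(t) - 2
K′(t) = 2*e^(t)
K′′(t) = 2*e^(t)

κ_2 = K′′(0) = 2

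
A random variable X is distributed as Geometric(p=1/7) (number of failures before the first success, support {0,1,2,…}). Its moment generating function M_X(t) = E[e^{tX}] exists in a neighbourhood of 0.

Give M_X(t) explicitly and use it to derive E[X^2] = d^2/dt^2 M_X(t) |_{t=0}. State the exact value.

E[X^2] = D^2[M](0) = 78

M_X(t) = 1/(7*(1 - 6*e^(t)/7))
D^2[M](t) = (-36*e^(2*t) - 42*e^(t))/(216*e^(3*t) - 756*e^(2*t) + 882*e^(t) - 343)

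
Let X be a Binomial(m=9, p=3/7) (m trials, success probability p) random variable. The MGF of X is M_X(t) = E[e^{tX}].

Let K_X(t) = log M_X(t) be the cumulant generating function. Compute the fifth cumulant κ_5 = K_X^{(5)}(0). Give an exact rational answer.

κ_5 = d^5K/dt^5 |_{t=0} = -10260/16807

M_X(t) = (3*e^(t)/7 + 4/7)^9
K_X(t) = log M_X(t) = 9*log(3*e^(t)/7 + 4/7)
dK/dt = 27*e^(t)/(3*e^(t) + 4)
d^2K/dt^2 = 108*e^(t)/(9*e^(2*t) + 24*e^(t) + 16)
d^3K/dt^3 = (-324*e^(2*t) + 432*e^(t))/(27*e^(3*t) + 108*e^(2*t) + 144*e^(t) + 64)
d^4K/dt^4 = (972*e^(3*t) - 5184*e^(2*t) + 1728*e^(t))/(81*e^(4*t) + 432*e^(3*t) + 864*e^(2*t) + 768*e^(t) + 256)
d^5K/dt^5 = (-2916*e^(4*t) + 42768*e^(3*t) - 57024*e^(2*t) + 6912*e^(t))/(243*e^(5*t) + 1620*e^(4*t) + 4320*e^(3*t) + 5760*e^(2*t) + 3840*e^(t) + 1024)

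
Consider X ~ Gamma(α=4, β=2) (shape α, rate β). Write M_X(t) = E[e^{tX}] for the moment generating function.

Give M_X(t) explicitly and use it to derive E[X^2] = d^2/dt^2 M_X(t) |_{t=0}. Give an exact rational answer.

E[X^2] = M^(2)(0) = 5

M_X(t) = 16/(2 - t)^4
M^(2)(t) = 320/(t^6 - 12*t^5 + 60*t^4 - 160*t^3 + 240*t^2 - 192*t + 64)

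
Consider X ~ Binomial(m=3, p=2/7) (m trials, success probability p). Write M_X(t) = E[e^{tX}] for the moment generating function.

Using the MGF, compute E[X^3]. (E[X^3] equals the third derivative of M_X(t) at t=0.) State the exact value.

E[X^3] = M′′′(0) = 846/343

M_X(t) = (2*e^(t)/7 + 5/7)^3
M′(t) = 24*e^(3*t)/343 + 120*e^(2*t)/343 + 150*e^(t)/343
M′′(t) = 72*e^(3*t)/343 + 240*e^(2*t)/343 + 150*e^(t)/343
M′′′(t) = 216*e^(3*t)/343 + 480*e^(2*t)/343 + 150*e^(t)/343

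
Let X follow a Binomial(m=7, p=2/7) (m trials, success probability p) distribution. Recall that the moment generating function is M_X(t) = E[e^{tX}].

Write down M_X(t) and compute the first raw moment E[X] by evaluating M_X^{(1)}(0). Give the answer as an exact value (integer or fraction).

E[X] = M′(0) = 2

M_X(t) = (2*e^(t)/7 + 5/7)^7
M′(t) = 128*e^(7*t)/117649 + 1920*e^(6*t)/117649 + 12000*e^(5*t)/117649 + 40000*e^(4*t)/117649 + 75000*e^(3*t)/117649 + 75000*e^(2*t)/117649 + 31250*e^(t)/117649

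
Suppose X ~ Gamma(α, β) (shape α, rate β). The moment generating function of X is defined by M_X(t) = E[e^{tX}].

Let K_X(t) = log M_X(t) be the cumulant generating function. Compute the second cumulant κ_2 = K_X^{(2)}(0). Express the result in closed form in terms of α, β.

κ_2 = K^(2)(0) = α/β^2

M_X(t) = (β/(β - t))^α
K_X(t) = log M_X(t) = α*(log(β) - log(β - t))
K^(2)(t) = α/(β^2 - 2*β*t + t^2)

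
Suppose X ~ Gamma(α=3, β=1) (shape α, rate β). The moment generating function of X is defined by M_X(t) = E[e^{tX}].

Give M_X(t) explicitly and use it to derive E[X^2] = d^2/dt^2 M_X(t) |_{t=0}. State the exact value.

M_X(t) = (1 - t)^(-3)
M^(2)(t) = -12/(t^5 - 5*t^4 + 10*t^3 - 10*t^2 + 5*t - 1)

E[X^2] = M^(2)(0) = 12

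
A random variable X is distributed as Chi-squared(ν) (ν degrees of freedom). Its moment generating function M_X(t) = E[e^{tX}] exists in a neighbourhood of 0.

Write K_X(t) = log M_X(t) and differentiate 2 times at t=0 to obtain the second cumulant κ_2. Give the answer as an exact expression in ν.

κ_2 = K′′(0) = 2*ν

M_X(t) = (1 - 2*t)^(-ν/2)
K_X(t) = log M_X(t) = -ν*log(1 - 2*t)/2
K′(t) = -ν/(2*t - 1)
K′′(t) = 2*ν/(4*t^2 - 4*t + 1)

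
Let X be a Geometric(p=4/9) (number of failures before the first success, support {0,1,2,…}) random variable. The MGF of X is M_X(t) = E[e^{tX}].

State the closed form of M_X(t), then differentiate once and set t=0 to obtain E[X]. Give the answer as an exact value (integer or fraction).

E[X] = dM/dt |_{t=0} = 5/4

M_X(t) = 4/(9*(1 - 5*e^(t)/9))
dM/dt = 20*e^(t)/(25*e^(2*t) - 90*e^(t) + 81)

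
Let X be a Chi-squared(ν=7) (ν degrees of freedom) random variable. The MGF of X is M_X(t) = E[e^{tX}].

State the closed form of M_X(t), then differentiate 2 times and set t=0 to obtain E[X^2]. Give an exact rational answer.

M_X(t) = (1 - 2*t)^(-7/2)
D^2[M](t) = -63/(32*t^5*√(1 - 2*t) - 80*t^4*√(1 - 2*t) + 80*t^3*√(1 - 2*t) - 40*t^2*√(1 - 2*t) + 10*t*√(1 - 2*t) - √(1 - 2*t))

E[X^2] = D^2[M](0) = 63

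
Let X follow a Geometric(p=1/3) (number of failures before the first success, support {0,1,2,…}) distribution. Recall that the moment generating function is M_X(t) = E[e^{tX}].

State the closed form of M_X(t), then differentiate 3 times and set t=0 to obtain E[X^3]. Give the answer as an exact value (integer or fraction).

E[X^3] = d^3M/dt^3 |_{t=0} = 74

M_X(t) = 1/(3*(1 - 2*e^(t)/3))
dM/dt = 2*e^(t)/(4*e^(2*t) - 12*e^(t) + 9)
d^2M/dt^2 = (-4*e^(2*t) - 6*e^(t))/(8*e^(3*t) - 36*e^(2*t) + 54*e^(t) - 27)
d^3M/dt^3 = (8*e^(3*t) + 48*e^(2*t) + 18*e^(t))/(16*e^(4*t) - 96*e^(3*t) + 216*e^(2*t) - 216*e^(t) + 81)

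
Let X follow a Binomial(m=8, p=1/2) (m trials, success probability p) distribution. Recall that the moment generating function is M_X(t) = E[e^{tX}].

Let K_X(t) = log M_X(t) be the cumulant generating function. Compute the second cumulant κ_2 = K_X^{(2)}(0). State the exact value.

M_X(t) = (e^(t)/2 + 1/2)^8
K_X(t) = log M_X(t) = 8*log(e^(t)/2 + 1/2)
K^(2)(t) = 8*e^(t)/(e^(2*t) + 2*e^(t) + 1)

κ_2 = K^(2)(0) = 2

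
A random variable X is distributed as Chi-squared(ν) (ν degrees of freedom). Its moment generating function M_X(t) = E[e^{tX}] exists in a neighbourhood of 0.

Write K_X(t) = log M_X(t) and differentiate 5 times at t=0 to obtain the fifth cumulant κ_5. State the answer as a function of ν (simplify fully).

κ_5 = K′′′′′(0) = 384*ν

M_X(t) = (1 - 2*t)^(-ν/2)
K_X(t) = log M_X(t) = -ν*log(1 - 2*t)/2
K′(t) = -ν/(2*t - 1)
K′′(t) = 2*ν/(4*t^2 - 4*t + 1)
K′′′(t) = -8*ν/(8*t^3 - 12*t^2 + 6*t - 1)
K′′′′(t) = 48*ν/(16*t^4 - 32*t^3 + 24*t^2 - 8*t + 1)
K′′′′′(t) = -384*ν/(32*t^5 - 80*t^4 + 80*t^3 - 40*t^2 + 10*t - 1)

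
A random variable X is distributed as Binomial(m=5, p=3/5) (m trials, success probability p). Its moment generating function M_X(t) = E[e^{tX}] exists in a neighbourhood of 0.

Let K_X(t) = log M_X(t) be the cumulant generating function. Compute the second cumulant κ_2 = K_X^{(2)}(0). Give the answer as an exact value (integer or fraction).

κ_2 = D^2[K](0) = 6/5

M_X(t) = (3*e^(t)/5 + 2/5)^5
K_X(t) = log M_X(t) = 5*log(3*e^(t)/5 + 2/5)
D^2[K](t) = 30*e^(t)/(9*e^(2*t) + 12*e^(t) + 4)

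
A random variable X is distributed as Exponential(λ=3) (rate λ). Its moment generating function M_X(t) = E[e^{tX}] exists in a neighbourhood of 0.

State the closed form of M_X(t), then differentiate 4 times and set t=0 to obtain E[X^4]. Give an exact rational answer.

E[X^4] = M′′′′(0) = 8/27

M_X(t) = 3/(3 - t)
M′(t) = 3/(t^2 - 6*t + 9)
M′′(t) = -6/(t^3 - 9*t^2 + 27*t - 27)
M′′′(t) = 18/(t^4 - 12*t^3 + 54*t^2 - 108*t + 81)
M′′′′(t) = -72/(t^5 - 15*t^4 + 90*t^3 - 270*t^2 + 405*t - 243)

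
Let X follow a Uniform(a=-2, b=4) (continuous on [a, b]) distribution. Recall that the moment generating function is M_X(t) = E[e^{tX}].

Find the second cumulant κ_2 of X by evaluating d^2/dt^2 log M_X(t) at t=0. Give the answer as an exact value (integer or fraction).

κ_2 = K^(2)(0) = 3

M_X(t) = (e^(4*t) - e^(-2*t))/(6*t)
K_X(t) = log M_X(t) = -log(t) + log(e^(4*t) - e^(-2*t)) - log(6)
K^(2)(t) = (-36*t^2*e^(6*t) + e^(12*t) - 2*e^(6*t) + 1)/(t^2*e^(12*t) - 2*t^2*e^(6*t) + t^2)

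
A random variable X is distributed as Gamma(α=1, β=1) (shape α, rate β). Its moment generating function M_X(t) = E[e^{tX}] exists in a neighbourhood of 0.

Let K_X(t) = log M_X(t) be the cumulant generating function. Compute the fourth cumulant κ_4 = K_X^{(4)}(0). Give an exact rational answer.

M_X(t) = 1/(1 - t)
K_X(t) = log M_X(t) = -log(1 - t)
D^4[K](t) = 6/(t^4 - 4*t^3 + 6*t^2 - 4*t + 1)

κ_4 = D^4[K](0) = 6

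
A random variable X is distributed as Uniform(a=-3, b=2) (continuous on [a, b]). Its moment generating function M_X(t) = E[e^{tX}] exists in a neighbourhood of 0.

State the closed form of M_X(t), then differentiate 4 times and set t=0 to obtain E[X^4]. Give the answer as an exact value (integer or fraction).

E[X^4] = d^4M/dt^4 |_{t=0} = 11

M_X(t) = (e^(2*t) - e^(-3*t))/(5*t)
dM/dt = (2*t*e^(5*t) + 3*t - e^(5*t) + 1)*e^(-3*t)/(5*t^2)
d^2M/dt^2 = (4*t^2*e^(5*t) - 9*t^2 - 4*t*e^(5*t) - 6*t + 2*e^(5*t) - 2)*e^(-3*t)/(5*t^3)
d^3M/dt^3 = (8*t^3*e^(5*t) + 27*t^3 - 12*t^2*e^(5*t) + 27*t^2 + 12*t*e^(5*t) + 18*t - 6*e^(5*t) + 6)*e^(-3*t)/(5*t^4)
d^4M/dt^4 = (16*t^4*e^(5*t) - 81*t^4 - 32*t^3*e^(5*t) - 108*t^3 + 48*t^2*e^(5*t) - 108*t^2 - 48*t*e^(5*t) - 72*t + 24*e^(5*t) - 24)*e^(-3*t)/(5*t^5)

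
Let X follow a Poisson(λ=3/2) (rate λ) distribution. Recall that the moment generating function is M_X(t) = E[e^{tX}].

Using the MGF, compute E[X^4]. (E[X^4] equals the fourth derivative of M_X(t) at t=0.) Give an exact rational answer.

E[X^4] = D^4[M](0) = 681/16

M_X(t) = e^(3*e^(t)/2 - 3/2)
D^4[M](t) = (81*e^(4*t)*e^(3*e^(t)/2) + 324*e^(3*t)*e^(3*e^(t)/2) + 252*e^(2*t)*e^(3*e^(t)/2) + 24*e^(t)*e^(3*e^(t)/2))*e^(-3/2)/16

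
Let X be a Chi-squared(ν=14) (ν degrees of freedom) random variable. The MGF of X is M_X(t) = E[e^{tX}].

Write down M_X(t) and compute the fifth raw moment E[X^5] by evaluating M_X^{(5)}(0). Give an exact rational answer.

E[X^5] = D^5[M](0) = 1774080

M_X(t) = (1 - 2*t)^(-7)
D^5[M](t) = 1774080/(4096*t^12 - 24576*t^11 + 67584*t^10 - 112640*t^9 + 126720*t^8 - 101376*t^7 + 59136*t^6 - 25344*t^5 + 7920*t^4 - 1760*t^3 + 264*t^2 - 24*t + 1)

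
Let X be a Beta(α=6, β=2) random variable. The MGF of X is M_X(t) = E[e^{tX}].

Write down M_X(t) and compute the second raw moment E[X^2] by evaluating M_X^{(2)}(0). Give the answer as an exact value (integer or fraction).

E[X^2] = M′′(0) = 7/12

M_X(t) = ₁F₁(6; 8; t)
M′(t) = 3*₁F₁(7; 9; t)/4
M′′(t) = 7*₁F₁(8; 10; t)/12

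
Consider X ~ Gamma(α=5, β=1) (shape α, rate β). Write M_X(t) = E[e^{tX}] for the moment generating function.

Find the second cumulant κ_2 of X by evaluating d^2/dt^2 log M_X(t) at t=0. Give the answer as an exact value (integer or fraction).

M_X(t) = (1 - t)^(-5)
K_X(t) = log M_X(t) = -5*log(1 - t)
D^2[K](t) = 5/(t^2 - 2*t + 1)

κ_2 = D^2[K](0) = 5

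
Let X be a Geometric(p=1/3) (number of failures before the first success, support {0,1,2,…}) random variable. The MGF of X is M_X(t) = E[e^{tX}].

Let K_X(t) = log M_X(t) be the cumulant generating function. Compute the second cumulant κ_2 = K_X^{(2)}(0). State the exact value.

M_X(t) = 1/(3*(1 - 2*e^(t)/3))
K_X(t) = log M_X(t) = -log(1 - 2*e^(t)/3) - log(3)
K^(2)(t) = 6*e^(t)/(4*e^(2*t) - 12*e^(t) + 9)

κ_2 = K^(2)(0) = 6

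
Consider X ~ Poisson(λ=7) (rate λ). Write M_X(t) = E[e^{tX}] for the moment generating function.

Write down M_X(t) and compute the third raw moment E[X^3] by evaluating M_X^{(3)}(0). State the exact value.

E[X^3] = d^3M/dt^3 |_{t=0} = 497

M_X(t) = e^(7*e^(t) - 7)
dM/dt = 7*e^(-7)*e^(t)*e^(7*e^(t))
d^2M/dt^2 = (49*e^(2*t)*e^(7*e^(t)) + 7*e^(t)*e^(7*e^(t)))*e^(-7)
d^3M/dt^3 = (343*e^(3*t)*e^(7*e^(t)) + 147*e^(2*t)*e^(7*e^(t)) + 7*e^(t)*e^(7*e^(t)))*e^(-7)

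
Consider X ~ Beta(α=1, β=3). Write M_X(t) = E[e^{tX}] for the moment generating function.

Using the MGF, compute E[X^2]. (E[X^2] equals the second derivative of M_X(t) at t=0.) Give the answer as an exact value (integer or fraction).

E[X^2] = M^(2)(0) = 1/10

M_X(t) = ₁F₁(1; 4; t)
M^(2)(t) = ₁F₁(3; 6; t)/10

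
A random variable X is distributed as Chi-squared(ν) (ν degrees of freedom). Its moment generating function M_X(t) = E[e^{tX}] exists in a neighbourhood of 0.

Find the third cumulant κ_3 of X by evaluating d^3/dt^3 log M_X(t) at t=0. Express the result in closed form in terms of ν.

M_X(t) = (1 - 2*t)^(-ν/2)
K_X(t) = log M_X(t) = -ν*log(1 - 2*t)/2
D^3[K](t) = -8*ν/(8*t^3 - 12*t^2 + 6*t - 1)

κ_3 = D^3[K](0) = 8*ν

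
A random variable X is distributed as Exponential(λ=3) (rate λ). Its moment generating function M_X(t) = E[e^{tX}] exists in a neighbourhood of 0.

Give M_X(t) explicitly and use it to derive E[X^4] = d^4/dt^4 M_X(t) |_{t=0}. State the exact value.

M_X(t) = 3/(3 - t)
dM/dt = 3/(t^2 - 6*t + 9)
d^2M/dt^2 = -6/(t^3 - 9*t^2 + 27*t - 27)
d^3M/dt^3 = 18/(t^4 - 12*t^3 + 54*t^2 - 108*t + 81)
d^4M/dt^4 = -72/(t^5 - 15*t^4 + 90*t^3 - 270*t^2 + 405*t - 243)

E[X^4] = d^4M/dt^4 |_{t=0} = 8/27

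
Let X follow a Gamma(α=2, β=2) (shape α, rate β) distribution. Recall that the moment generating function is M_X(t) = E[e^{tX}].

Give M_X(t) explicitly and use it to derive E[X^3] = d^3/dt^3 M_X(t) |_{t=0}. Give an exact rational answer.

E[X^3] = M′′′(0) = 3

M_X(t) = 4/(2 - t)^2
M′(t) = -8/(t^3 - 6*t^2 + 12*t - 8)
M′′(t) = 24/(t^4 - 8*t^3 + 24*t^2 - 32*t + 16)
M′′′(t) = -96/(t^5 - 10*t^4 + 40*t^3 - 80*t^2 + 80*t - 32)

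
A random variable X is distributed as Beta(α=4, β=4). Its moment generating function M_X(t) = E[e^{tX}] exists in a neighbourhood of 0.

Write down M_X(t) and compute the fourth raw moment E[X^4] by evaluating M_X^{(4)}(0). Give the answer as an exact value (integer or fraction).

E[X^4] = M^(4)(0) = 7/66

M_X(t) = ₁F₁(4; 8; t)
M^(4)(t) = 7*₁F₁(8; 12; t)/66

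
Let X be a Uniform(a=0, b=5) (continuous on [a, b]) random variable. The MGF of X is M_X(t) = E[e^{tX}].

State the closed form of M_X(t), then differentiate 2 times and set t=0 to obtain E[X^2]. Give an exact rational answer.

M_X(t) = (e^(5*t) - 1)/(5*t)
D^2[M](t) = (25*t^2*e^(5*t) - 10*t*e^(5*t) + 2*e^(5*t) - 2)/(5*t^3)

E[X^2] = D^2[M](0) = 25/3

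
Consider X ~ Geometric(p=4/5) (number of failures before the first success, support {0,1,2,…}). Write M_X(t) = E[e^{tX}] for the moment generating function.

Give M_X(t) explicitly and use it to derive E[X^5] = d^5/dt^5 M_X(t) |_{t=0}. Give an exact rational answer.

E[X^5] = M^(5)(0) = 707/128

M_X(t) = 4/(5*(1 - e^(t)/5))
M^(5)(t) = (4*e^(5*t) + 520*e^(4*t) + 6600*e^(3*t) + 13000*e^(2*t) + 2500*e^(t))/(e^(6*t) - 30*e^(5*t) + 375*e^(4*t) - 2500*e^(3*t) + 9375*e^(2*t) - 18750*e^(t) + 15625)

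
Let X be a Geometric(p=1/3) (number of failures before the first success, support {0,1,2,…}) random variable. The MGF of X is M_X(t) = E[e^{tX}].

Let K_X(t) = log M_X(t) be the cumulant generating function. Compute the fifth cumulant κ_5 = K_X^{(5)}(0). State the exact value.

κ_5 = d^5K/dt^5 |_{t=0} = 2190

M_X(t) = 1/(3*(1 - 2*e^(t)/3))
K_X(t) = log M_X(t) = -log(1 - 2*e^(t)/3) - log(3)
dK/dt = -2*e^(t)/(2*e^(t) - 3)
d^2K/dt^2 = 6*e^(t)/(4*e^(2*t) - 12*e^(t) + 9)
d^3K/dt^3 = (-12*e^(2*t) - 18*e^(t))/(8*e^(3*t) - 36*e^(2*t) + 54*e^(t) - 27)
d^4K/dt^4 = (24*e^(3*t) + 144*e^(2*t) + 54*e^(t))/(16*e^(4*t) - 96*e^(3*t) + 216*e^(2*t) - 216*e^(t) + 81)
d^5K/dt^5 = (-48*e^(4*t) - 792*e^(3*t) - 1188*e^(2*t) - 162*e^(t))/(32*e^(5*t) - 240*e^(4*t) + 720*e^(3*t) - 1080*e^(2*t) + 810*e^(t) - 243)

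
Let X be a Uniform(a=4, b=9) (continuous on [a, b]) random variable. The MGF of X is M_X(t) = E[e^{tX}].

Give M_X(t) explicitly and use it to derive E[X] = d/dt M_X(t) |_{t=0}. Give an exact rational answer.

M_X(t) = (e^(9*t) - e^(4*t))/(5*t)
dM/dt = (9*t*e^(9*t) - 4*t*e^(4*t) - e^(9*t) + e^(4*t))/(5*t^2)

E[X] = dM/dt |_{t=0} = 13/2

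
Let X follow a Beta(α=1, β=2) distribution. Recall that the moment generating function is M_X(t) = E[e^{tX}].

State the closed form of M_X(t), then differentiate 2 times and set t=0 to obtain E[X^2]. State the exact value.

M_X(t) = ₁F₁(1; 3; t)
M^(2)(t) = ₁F₁(3; 5; t)/6

E[X^2] = M^(2)(0) = 1/6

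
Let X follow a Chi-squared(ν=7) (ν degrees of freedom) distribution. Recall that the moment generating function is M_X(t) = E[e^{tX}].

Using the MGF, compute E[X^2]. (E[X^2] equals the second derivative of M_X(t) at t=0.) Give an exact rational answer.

M_X(t) = (1 - 2*t)^(-7/2)
dM/dt = 7/(16*t^4*√(1 - 2*t) - 32*t^3*√(1 - 2*t) + 24*t^2*√(1 - 2*t) - 8*t*√(1 - 2*t) + √(1 - 2*t))
d^2M/dt^2 = -63/(32*t^5*√(1 - 2*t) - 80*t^4*√(1 - 2*t) + 80*t^3*√(1 - 2*t) - 40*t^2*√(1 - 2*t) + 10*t*√(1 - 2*t) - √(1 - 2*t))

E[X^2] = d^2M/dt^2 |_{t=0} = 63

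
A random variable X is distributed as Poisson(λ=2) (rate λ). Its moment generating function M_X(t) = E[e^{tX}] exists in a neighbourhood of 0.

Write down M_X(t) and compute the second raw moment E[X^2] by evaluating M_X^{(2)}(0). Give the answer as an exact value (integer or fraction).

E[X^2] = M′′(0) = 6

M_X(t) = e^(2*e^(t) - 2)
M′(t) = 2*e^(-2)*e^(t)*e^(2*e^(t))
M′′(t) = (4*e^(2*t)*e^(2*e^(t)) + 2*e^(t)*e^(2*e^(t)))*e^(-2)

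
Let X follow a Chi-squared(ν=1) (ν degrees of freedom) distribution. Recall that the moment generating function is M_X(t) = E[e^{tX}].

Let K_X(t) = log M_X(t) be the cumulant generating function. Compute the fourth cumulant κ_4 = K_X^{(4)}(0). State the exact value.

M_X(t) = 1/√(1 - 2*t)
K_X(t) = log M_X(t) = -log(1 - 2*t)/2
dK/dt = -1/(2*t - 1)
d^2K/dt^2 = 2/(4*t^2 - 4*t + 1)
d^3K/dt^3 = -8/(8*t^3 - 12*t^2 + 6*t - 1)
d^4K/dt^4 = 48/(16*t^4 - 32*t^3 + 24*t^2 - 8*t + 1)

κ_4 = d^4K/dt^4 |_{t=0} = 48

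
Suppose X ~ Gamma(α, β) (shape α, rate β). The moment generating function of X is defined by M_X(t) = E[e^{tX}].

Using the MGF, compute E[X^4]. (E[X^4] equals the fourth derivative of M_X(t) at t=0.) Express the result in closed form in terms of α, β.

M_X(t) = (β/(β - t))^α
M^(4)(t) = (α^4*β^α*(1/(β - t))^α + 6*α^3*β^α*(1/(β - t))^α + 11*α^2*β^α*(1/(β - t))^α + 6*α*β^α*(1/(β - t))^α)/(β^4 - 4*β^3*t + 6*β^2*t^2 - 4*β*t^3 + t^4)

E[X^4] = M^(4)(0) = α*(α^3 + 6*α^2 + 11*α + 6)/β^4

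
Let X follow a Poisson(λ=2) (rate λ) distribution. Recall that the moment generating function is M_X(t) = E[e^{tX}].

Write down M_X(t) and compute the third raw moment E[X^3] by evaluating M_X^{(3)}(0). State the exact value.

E[X^3] = D^3[M](0) = 22

M_X(t) = e^(2*e^(t) - 2)
D^3[M](t) = (8*e^(3*t)*e^(2*e^(t)) + 12*e^(2*t)*e^(2*e^(t)) + 2*e^(t)*e^(2*e^(t)))*e^(-2)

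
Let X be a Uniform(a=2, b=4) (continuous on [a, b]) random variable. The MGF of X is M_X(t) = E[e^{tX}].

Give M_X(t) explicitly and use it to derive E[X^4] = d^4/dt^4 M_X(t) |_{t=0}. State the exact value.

E[X^4] = d^4M/dt^4 |_{t=0} = 496/5

M_X(t) = (e^(4*t) - e^(2*t))/(2*t)
dM/dt = (4*t*e^(4*t) - 2*t*e^(2*t) - e^(4*t) + e^(2*t))/(2*t^2)
d^2M/dt^2 = (8*t^2*e^(4*t) - 2*t^2*e^(2*t) - 4*t*e^(4*t) + 2*t*e^(2*t) + e^(4*t) - e^(2*t))/t^3
d^3M/dt^3 = (32*t^3*e^(4*t) - 4*t^3*e^(2*t) - 24*t^2*e^(4*t) + 6*t^2*e^(2*t) + 12*t*e^(4*t) - 6*t*e^(2*t) - 3*e^(4*t) + 3*e^(2*t))/t^4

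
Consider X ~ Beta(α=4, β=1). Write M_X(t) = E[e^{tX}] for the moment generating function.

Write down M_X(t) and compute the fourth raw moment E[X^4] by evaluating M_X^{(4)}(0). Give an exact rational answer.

E[X^4] = M^(4)(0) = 1/2

M_X(t) = ₁F₁(4; 5; t)
M^(4)(t) = ₁F₁(8; 9; t)/2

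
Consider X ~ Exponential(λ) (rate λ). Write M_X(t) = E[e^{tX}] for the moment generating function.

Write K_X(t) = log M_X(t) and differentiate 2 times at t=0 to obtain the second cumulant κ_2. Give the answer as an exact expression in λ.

κ_2 = d^2K/dt^2 |_{t=0} = λ^(-2)

M_X(t) = λ/(λ - t)
K_X(t) = log M_X(t) = log(λ) - log(λ - t)
dK/dt = -1/(-λ + t)
d^2K/dt^2 = 1/(λ^2 - 2*λ*t + t^2)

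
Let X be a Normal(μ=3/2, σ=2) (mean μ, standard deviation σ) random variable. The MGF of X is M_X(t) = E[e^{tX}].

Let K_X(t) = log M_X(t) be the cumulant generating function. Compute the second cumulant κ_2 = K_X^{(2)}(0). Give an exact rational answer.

κ_2 = D^2[K](0) = 4

M_X(t) = e^(2*t^2 + 3*t/2)
K_X(t) = log M_X(t) = 2*t^2 + 3*t/2
D^2[K](t) = 4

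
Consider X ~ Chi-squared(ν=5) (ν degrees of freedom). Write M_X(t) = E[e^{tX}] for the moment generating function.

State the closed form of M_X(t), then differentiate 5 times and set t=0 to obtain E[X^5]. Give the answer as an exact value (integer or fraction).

E[X^5] = d^5M/dt^5 |_{t=0} = 45045

M_X(t) = (1 - 2*t)^(-5/2)
dM/dt = -5/(8*t^3*√(1 - 2*t) - 12*t^2*√(1 - 2*t) + 6*t*√(1 - 2*t) - √(1 - 2*t))
d^2M/dt^2 = 35/(16*t^4*√(1 - 2*t) - 32*t^3*√(1 - 2*t) + 24*t^2*√(1 - 2*t) - 8*t*√(1 - 2*t) + √(1 - 2*t))
d^3M/dt^3 = -315/(32*t^5*√(1 - 2*t) - 80*t^4*√(1 - 2*t) + 80*t^3*√(1 - 2*t) - 40*t^2*√(1 - 2*t) + 10*t*√(1 - 2*t) - √(1 - 2*t))
d^4M/dt^4 = 3465/(64*t^6*√(1 - 2*t) - 192*t^5*√(1 - 2*t) + 240*t^4*√(1 - 2*t) - 160*t^3*√(1 - 2*t) + 60*t^2*√(1 - 2*t) - 12*t*√(1 - 2*t) + √(1 - 2*t))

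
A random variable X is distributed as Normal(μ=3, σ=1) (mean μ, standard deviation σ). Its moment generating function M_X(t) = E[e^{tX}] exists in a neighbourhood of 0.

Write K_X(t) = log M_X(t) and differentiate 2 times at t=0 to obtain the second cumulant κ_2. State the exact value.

M_X(t) = e^(t^2/2 + 3*t)
K_X(t) = log M_X(t) = t^2/2 + 3*t
D^2[K](t) = 1

κ_2 = D^2[K](0) = 1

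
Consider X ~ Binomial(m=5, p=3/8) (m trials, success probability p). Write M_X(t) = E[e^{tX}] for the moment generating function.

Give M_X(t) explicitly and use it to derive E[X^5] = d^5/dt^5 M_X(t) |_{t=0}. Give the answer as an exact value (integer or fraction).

M_X(t) = (3*e^(t)/8 + 5/8)^5
D^5[M](t) = 759375*e^(5*t)/32768 + 2025*e^(4*t)/32 + 820125*e^(3*t)/16384 + 5625*e^(2*t)/512 + 9375*e^(t)/32768

E[X^5] = D^5[M](0) = 605325/4096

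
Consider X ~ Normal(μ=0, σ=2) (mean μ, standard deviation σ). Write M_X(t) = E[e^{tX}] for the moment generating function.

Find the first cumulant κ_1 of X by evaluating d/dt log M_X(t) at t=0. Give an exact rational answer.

κ_1 = K^(1)(0) = 0

M_X(t) = e^(2*t^2)
K_X(t) = log M_X(t) = 2*t^2
K^(1)(t) = 4*t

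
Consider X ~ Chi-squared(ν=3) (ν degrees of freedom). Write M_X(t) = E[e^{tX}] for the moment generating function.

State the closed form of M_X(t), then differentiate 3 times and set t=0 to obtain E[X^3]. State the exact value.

E[X^3] = d^3M/dt^3 |_{t=0} = 105

M_X(t) = (1 - 2*t)^(-3/2)
dM/dt = 3/(4*t^2*√(1 - 2*t) - 4*t*√(1 - 2*t) + √(1 - 2*t))
d^2M/dt^2 = -15/(8*t^3*√(1 - 2*t) - 12*t^2*√(1 - 2*t) + 6*t*√(1 - 2*t) - √(1 - 2*t))
d^3M/dt^3 = 105/(16*t^4*√(1 - 2*t) - 32*t^3*√(1 - 2*t) + 24*t^2*√(1 - 2*t) - 8*t*√(1 - 2*t) + √(1 - 2*t))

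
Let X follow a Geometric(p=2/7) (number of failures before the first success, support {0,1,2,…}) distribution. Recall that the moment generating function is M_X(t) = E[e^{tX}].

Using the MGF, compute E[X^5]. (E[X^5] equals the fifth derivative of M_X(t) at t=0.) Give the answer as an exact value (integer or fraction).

E[X^5] = D^5[M](0) = 47255/2

M_X(t) = 2/(7*(1 - 5*e^(t)/7))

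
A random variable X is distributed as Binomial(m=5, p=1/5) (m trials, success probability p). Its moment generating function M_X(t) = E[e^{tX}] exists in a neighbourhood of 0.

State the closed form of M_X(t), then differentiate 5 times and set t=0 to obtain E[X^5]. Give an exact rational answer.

E[X^5] = M′′′′′(0) = 16849/625

M_X(t) = (e^(t)/5 + 4/5)^5
M′(t) = e^(5*t)/625 + 16*e^(4*t)/625 + 96*e^(3*t)/625 + 256*e^(2*t)/625 + 256*e^(t)/625
M′′(t) = e^(5*t)/125 + 64*e^(4*t)/625 + 288*e^(3*t)/625 + 512*e^(2*t)/625 + 256*e^(t)/625
M′′′(t) = e^(5*t)/25 + 256*e^(4*t)/625 + 864*e^(3*t)/625 + 1024*e^(2*t)/625 + 256*e^(t)/625
M′′′′(t) = e^(5*t)/5 + 1024*e^(4*t)/625 + 2592*e^(3*t)/625 + 2048*e^(2*t)/625 + 256*e^(t)/625
M′′′′′(t) = e^(5*t) + 4096*e^(4*t)/625 + 7776*e^(3*t)/625 + 4096*e^(2*t)/625 + 256*e^(t)/625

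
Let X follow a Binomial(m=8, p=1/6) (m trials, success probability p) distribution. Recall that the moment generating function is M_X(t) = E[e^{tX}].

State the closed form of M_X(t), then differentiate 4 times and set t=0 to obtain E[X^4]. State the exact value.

E[X^4] = D^4[M](0) = 617/27

M_X(t) = (e^(t)/6 + 5/6)^8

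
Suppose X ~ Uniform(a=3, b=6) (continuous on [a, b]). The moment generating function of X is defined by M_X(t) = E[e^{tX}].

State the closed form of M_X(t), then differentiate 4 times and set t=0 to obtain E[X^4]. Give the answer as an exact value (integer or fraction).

M_X(t) = (e^(6*t) - e^(3*t))/(3*t)

E[X^4] = D^4[M](0) = 2511/5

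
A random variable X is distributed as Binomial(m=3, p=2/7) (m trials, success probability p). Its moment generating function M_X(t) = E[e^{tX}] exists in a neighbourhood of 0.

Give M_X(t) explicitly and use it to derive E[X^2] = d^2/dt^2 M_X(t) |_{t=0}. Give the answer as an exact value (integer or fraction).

E[X^2] = D^2[M](0) = 66/49

M_X(t) = (2*e^(t)/7 + 5/7)^3
D^2[M](t) = 72*e^(3*t)/343 + 240*e^(2*t)/343 + 150*e^(t)/343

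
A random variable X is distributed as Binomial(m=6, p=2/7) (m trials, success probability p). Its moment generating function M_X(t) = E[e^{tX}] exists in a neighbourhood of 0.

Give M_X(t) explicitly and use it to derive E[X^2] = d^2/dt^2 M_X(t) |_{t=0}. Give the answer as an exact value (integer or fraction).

E[X^2] = d^2M/dt^2 |_{t=0} = 204/49

M_X(t) = (2*e^(t)/7 + 5/7)^6
dM/dt = 384*e^(6*t)/117649 + 4800*e^(5*t)/117649 + 24000*e^(4*t)/117649 + 60000*e^(3*t)/117649 + 75000*e^(2*t)/117649 + 37500*e^(t)/117649
d^2M/dt^2 = 2304*e^(6*t)/117649 + 24000*e^(5*t)/117649 + 96000*e^(4*t)/117649 + 180000*e^(3*t)/117649 + 150000*e^(2*t)/117649 + 37500*e^(t)/117649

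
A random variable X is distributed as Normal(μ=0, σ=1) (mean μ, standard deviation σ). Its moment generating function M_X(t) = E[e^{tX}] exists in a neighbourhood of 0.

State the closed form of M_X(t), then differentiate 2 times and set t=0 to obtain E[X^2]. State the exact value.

E[X^2] = M′′(0) = 1

M_X(t) = e^(t^2/2)
M′(t) = t*e^(t^2/2)
M′′(t) = t^2*e^(t^2/2) + e^(t^2/2)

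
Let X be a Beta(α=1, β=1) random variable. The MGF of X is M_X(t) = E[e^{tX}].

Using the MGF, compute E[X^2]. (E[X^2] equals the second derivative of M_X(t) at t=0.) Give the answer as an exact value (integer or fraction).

E[X^2] = D^2[M](0) = 1/3

M_X(t) = ₁F₁(1; 2; t)
D^2[M](t) = ₁F₁(3; 4; t)/3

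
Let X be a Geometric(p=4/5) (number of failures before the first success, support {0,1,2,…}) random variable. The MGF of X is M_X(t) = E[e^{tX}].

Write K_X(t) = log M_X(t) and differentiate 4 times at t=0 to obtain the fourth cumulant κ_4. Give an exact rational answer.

M_X(t) = 4/(5*(1 - e^(t)/5))
K_X(t) = log M_X(t) = -log(1 - e^(t)/5) - log(5) + 2*log(2)
K′(t) = -e^(t)/(e^(t) - 5)
K′′(t) = 5*e^(t)/(e^(2*t) - 10*e^(t) + 25)
K′′′(t) = (-5*e^(2*t) - 25*e^(t))/(e^(3*t) - 15*e^(2*t) + 75*e^(t) - 125)
K′′′′(t) = (5*e^(3*t) + 100*e^(2*t) + 125*e^(t))/(e^(4*t) - 20*e^(3*t) + 150*e^(2*t) - 500*e^(t) + 625)

κ_4 = K′′′′(0) = 115/128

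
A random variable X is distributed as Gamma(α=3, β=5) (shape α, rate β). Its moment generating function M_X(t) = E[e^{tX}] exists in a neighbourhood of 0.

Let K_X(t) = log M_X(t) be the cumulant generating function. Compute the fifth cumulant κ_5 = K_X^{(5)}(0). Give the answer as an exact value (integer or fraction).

M_X(t) = 125/(5 - t)^3
K_X(t) = log M_X(t) = -3*log(5 - t) + 3*log(5)
K^(5)(t) = -72/(t^5 - 25*t^4 + 250*t^3 - 1250*t^2 + 3125*t - 3125)

κ_5 = K^(5)(0) = 72/3125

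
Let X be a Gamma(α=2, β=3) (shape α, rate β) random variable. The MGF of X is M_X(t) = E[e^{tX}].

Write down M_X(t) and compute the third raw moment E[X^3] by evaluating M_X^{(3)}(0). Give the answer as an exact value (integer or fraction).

M_X(t) = 9/(3 - t)^2
M′(t) = -18/(t^3 - 9*t^2 + 27*t - 27)
M′′(t) = 54/(t^4 - 12*t^3 + 54*t^2 - 108*t + 81)
M′′′(t) = -216/(t^5 - 15*t^4 + 90*t^3 - 270*t^2 + 405*t - 243)

E[X^3] = M′′′(0) = 8/9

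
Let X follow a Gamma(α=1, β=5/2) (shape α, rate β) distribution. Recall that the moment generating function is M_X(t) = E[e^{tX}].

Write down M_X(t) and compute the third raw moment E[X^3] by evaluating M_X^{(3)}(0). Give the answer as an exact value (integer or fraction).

E[X^3] = M′′′(0) = 48/125

M_X(t) = 5/(2*(5/2 - t))
M′(t) = 10/(4*t^2 - 20*t + 25)
M′′(t) = -40/(8*t^3 - 60*t^2 + 150*t - 125)
M′′′(t) = 240/(16*t^4 - 160*t^3 + 600*t^2 - 1000*t + 625)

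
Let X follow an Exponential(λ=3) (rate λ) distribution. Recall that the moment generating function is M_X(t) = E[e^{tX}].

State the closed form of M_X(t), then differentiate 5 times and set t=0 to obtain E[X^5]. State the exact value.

E[X^5] = M^(5)(0) = 40/81

M_X(t) = 3/(3 - t)
M^(5)(t) = 360/(t^6 - 18*t^5 + 135*t^4 - 540*t^3 + 1215*t^2 - 1458*t + 729)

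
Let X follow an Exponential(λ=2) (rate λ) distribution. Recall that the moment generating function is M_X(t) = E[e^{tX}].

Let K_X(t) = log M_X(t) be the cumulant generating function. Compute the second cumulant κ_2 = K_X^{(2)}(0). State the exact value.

M_X(t) = 2/(2 - t)
K_X(t) = log M_X(t) = -log(2 - t) + log(2)
K^(2)(t) = 1/(t^2 - 4*t + 4)

κ_2 = K^(2)(0) = 1/4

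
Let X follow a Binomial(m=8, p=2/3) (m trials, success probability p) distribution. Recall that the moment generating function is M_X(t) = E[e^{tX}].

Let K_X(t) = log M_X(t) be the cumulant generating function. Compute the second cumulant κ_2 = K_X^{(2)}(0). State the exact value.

M_X(t) = (2*e^(t)/3 + 1/3)^8
K_X(t) = log M_X(t) = 8*log(2*e^(t)/3 + 1/3)
D^2[K](t) = 16*e^(t)/(4*e^(2*t) + 4*e^(t) + 1)

κ_2 = D^2[K](0) = 16/9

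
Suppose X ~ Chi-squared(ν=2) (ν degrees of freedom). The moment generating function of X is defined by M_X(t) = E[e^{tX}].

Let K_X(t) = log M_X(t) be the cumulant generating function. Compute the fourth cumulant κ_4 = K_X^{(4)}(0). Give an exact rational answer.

κ_4 = D^4[K](0) = 96

M_X(t) = 1/(1 - 2*t)
K_X(t) = log M_X(t) = -log(1 - 2*t)
D^4[K](t) = 96/(16*t^4 - 32*t^3 + 24*t^2 - 8*t + 1)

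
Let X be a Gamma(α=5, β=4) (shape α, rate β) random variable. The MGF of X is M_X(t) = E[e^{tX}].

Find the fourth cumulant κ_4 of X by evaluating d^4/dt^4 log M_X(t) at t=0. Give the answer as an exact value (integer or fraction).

κ_4 = K′′′′(0) = 15/128

M_X(t) = 1024/(4 - t)^5
K_X(t) = log M_X(t) = -5*log(4 - t) + 10*log(2)
K′(t) = -5/(t - 4)
K′′(t) = 5/(t^2 - 8*t + 16)
K′′′(t) = -10/(t^3 - 12*t^2 + 48*t - 64)
K′′′′(t) = 30/(t^4 - 16*t^3 + 96*t^2 - 256*t + 256)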